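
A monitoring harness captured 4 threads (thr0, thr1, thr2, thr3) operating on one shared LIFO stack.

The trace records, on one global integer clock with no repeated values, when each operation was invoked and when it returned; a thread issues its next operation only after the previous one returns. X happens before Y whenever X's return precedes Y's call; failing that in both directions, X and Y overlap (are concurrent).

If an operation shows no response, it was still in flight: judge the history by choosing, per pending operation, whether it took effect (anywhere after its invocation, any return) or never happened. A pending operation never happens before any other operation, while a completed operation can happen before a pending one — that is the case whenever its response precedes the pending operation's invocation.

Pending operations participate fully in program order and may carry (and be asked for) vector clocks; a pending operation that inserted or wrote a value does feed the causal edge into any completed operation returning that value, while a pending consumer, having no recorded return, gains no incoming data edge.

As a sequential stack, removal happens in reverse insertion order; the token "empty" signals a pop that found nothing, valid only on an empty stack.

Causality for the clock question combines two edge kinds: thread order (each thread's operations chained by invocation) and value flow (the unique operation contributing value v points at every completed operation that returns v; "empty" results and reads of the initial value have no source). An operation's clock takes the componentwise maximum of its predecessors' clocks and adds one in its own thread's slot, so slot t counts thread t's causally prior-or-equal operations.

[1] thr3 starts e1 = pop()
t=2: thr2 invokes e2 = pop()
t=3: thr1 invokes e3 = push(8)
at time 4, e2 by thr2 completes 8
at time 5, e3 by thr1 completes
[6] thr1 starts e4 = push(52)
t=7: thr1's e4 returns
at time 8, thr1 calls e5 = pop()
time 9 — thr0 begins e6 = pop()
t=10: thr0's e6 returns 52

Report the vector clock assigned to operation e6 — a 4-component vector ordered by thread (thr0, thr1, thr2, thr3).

e1 (invocation 1): nothing precedes it; thr3's component alone gives (0, 0, 0, 1)
e3 (invocation 3): nothing precedes it; thr1's component alone gives (0, 1, 0, 0)
VC(e2, invoked at 2): max of VC(e3)=(0, 1, 0, 0), then +1 on thread thr2 → (0, 1, 1, 0)
VC(e4, invoked at 6): max of VC(e3)=(0, 1, 0, 0), then +1 on thread thr1 → (0, 2, 0, 0)
VC(e5, invoked at 8): max of VC(e4)=(0, 2, 0, 0), then +1 on thread thr1 → (0, 3, 0, 0)
VC(e6, invoked at 9): max of VC(e4)=(0, 2, 0, 0), then +1 on thread thr0 → (1, 2, 0, 0)
target: VC(e6) = (1, 2, 0, 0)

(1, 2, 0, 0)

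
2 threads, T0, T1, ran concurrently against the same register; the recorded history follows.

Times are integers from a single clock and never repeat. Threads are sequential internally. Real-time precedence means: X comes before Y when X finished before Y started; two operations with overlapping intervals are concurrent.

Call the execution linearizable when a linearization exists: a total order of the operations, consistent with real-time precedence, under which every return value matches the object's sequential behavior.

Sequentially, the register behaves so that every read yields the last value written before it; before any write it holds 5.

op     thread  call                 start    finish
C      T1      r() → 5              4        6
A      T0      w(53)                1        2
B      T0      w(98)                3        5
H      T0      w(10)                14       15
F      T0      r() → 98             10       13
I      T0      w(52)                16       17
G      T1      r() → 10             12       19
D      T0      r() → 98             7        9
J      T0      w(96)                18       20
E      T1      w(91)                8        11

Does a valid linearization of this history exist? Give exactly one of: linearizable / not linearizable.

the violation lands at event 6, C's response at time 6: events 1..5 linearize, events 1..6 do not
2 orders of the 3 completed register ops respect real time; none is legal
for example A, B, C fails at step 3: C r() → 5 is not legal there
for example A, C, B fails at step 2: C r() → 5 is not legal there

not linearizable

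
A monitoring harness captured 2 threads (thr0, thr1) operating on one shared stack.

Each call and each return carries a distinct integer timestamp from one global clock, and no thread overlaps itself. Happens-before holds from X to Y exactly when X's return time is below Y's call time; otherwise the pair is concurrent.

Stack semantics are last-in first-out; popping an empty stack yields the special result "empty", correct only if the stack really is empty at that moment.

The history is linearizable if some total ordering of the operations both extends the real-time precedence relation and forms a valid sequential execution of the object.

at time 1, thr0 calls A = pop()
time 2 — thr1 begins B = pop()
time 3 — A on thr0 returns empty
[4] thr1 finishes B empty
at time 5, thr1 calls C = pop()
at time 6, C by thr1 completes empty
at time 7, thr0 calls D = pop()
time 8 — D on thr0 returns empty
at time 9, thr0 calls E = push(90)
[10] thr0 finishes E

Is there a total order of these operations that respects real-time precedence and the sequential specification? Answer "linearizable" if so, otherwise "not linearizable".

witness order: A, B, C, D, E
after step 1 (A pop() → empty): stack <>
after step 2 (B pop() → empty): stack <>
after step 3 (C pop() → empty): stack <>
after step 4 (D pop() → empty): stack <>
after step 5 (E push(90)): stack <90>

linearizable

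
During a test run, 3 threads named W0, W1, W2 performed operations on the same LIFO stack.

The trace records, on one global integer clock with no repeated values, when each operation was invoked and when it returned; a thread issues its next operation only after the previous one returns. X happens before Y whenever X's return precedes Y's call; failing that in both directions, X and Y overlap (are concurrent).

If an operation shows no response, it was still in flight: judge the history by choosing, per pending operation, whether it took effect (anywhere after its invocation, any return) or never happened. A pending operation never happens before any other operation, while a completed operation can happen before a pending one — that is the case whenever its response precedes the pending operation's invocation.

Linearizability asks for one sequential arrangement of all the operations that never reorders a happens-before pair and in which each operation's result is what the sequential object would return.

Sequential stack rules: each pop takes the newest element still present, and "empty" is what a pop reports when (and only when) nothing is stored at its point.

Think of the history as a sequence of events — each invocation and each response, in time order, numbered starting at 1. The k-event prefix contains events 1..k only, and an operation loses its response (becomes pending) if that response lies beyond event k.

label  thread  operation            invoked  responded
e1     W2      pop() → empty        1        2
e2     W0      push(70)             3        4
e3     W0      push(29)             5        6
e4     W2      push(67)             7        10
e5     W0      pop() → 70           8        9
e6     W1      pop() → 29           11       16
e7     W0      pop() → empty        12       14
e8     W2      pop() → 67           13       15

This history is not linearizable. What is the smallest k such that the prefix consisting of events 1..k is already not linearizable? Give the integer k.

9

one valid order for events 1..8 is e1, e2, e3:
1. e1 pop() → empty, leaving stack <>
2. e2 push(70), leaving stack <70>
3. e3 push(29), leaving stack <70,29>
include event 9 — e5 responding at 9 — and every candidate order breaks
no escape via the 1 pending operation (e4): every completion choice fails
sample order e1, e2, e3, e5 (pending dropped) stalls at step 4 — e5 pop() → 70 has no legal effect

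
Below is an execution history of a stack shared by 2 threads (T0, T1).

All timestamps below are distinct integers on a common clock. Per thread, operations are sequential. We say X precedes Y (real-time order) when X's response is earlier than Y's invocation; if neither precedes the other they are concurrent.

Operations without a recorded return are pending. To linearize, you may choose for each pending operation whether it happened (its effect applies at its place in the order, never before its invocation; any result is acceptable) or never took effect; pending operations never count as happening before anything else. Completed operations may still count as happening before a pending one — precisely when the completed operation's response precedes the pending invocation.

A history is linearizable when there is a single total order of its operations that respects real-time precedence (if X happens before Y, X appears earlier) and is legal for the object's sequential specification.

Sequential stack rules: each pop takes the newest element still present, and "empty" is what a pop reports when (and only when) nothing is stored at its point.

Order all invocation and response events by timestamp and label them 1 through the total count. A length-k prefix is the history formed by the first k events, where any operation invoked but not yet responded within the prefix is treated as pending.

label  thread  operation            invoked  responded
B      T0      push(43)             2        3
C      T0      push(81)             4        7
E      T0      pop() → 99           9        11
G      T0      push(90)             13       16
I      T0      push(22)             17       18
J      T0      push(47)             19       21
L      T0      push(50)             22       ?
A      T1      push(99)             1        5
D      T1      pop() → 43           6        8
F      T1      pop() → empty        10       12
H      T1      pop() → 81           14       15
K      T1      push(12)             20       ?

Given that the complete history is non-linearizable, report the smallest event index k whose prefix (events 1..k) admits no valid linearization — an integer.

12

events 1..11 are linearizable, e.g. via A, B, D, C, F, E:
after step 1 (A push(99)): stack <99>
after step 2 (B push(43)): stack <99,43>
after step 3 (D pop() → 43): stack <99>
after step 4 (C push(81)): stack <99,81>
after step 5 (F pop() (pending, included)): stack <99>
after step 6 (E pop() → 99): stack <>
adding event 12 (F responds at 12) leaves no legal real-time order
e.g. A, B, C, D, E, F: illegal at step 4, since D pop() → 43 cannot apply there
e.g. A, B, C, D, F, E: illegal at step 4, since D pop() → 43 cannot apply there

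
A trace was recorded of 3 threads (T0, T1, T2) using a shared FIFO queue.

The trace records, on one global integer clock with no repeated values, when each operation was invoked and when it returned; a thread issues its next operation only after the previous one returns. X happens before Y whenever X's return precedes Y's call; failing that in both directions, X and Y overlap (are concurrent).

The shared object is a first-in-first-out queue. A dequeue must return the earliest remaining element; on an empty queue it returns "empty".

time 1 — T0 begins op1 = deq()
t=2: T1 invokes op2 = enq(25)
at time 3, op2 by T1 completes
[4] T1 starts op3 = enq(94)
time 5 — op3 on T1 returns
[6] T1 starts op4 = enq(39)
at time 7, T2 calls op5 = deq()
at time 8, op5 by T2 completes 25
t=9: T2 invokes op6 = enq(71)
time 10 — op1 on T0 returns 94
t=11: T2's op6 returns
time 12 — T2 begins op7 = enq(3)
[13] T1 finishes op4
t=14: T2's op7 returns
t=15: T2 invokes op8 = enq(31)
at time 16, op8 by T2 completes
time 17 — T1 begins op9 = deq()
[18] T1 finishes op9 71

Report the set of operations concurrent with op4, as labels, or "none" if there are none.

overlap test against op4 [6,13]: concurrent iff the interval meets 6..13
op1 [1,10]: concurrent
op2 [2,3]: before
op3 [4,5]: before
op5 [7,8]: concurrent
op6 [9,11]: concurrent
op7 [12,14]: concurrent
op8 [15,16]: after
op9 [17,18]: after

op1, op5, op6, op7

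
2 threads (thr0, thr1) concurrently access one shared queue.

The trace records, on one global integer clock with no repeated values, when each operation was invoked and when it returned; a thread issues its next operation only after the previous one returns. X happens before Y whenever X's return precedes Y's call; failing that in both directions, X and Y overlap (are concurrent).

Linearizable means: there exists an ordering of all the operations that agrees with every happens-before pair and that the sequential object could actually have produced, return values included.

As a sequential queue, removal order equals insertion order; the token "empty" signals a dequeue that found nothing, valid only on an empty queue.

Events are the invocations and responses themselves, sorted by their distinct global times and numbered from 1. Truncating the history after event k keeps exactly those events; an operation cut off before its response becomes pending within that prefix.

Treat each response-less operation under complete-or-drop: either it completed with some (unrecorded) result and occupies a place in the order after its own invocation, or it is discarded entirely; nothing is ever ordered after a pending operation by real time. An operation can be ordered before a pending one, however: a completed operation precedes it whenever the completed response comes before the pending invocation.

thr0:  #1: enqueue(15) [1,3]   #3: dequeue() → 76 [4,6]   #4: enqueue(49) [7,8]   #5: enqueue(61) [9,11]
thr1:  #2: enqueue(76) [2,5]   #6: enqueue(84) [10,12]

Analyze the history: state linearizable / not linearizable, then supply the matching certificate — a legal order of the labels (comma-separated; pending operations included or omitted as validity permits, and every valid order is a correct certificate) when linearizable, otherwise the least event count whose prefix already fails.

1. #2 enqueue(76), leaving queue <76>
2. #1 enqueue(15), leaving queue <76,15>
3. #3 dequeue() → 76, leaving queue <15>
4. #4 enqueue(49), leaving queue <15,49>
5. #5 enqueue(61), leaving queue <15,49,61>
6. #6 enqueue(84), leaving queue <15,49,61,84>

linearizable — witness: #2, #1, #3, #4, #5, #6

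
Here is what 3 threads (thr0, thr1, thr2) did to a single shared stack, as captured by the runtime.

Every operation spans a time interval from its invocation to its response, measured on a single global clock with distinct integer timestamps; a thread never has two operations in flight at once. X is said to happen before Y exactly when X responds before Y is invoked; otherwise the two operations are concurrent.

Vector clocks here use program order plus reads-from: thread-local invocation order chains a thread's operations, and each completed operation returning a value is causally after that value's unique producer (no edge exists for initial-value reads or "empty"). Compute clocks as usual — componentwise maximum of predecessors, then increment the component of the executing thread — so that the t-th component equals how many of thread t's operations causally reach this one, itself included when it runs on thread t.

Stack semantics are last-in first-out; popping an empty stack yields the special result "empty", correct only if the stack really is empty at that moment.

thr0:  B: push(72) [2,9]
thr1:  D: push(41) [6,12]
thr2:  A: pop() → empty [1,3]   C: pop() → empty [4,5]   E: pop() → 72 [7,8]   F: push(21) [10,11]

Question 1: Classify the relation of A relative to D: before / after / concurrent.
Answer: before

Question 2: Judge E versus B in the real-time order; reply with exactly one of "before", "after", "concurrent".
Answer: concurrent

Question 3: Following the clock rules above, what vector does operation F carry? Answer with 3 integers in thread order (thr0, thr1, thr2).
Answer: (1, 0, 4)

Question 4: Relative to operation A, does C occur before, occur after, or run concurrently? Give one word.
Answer: after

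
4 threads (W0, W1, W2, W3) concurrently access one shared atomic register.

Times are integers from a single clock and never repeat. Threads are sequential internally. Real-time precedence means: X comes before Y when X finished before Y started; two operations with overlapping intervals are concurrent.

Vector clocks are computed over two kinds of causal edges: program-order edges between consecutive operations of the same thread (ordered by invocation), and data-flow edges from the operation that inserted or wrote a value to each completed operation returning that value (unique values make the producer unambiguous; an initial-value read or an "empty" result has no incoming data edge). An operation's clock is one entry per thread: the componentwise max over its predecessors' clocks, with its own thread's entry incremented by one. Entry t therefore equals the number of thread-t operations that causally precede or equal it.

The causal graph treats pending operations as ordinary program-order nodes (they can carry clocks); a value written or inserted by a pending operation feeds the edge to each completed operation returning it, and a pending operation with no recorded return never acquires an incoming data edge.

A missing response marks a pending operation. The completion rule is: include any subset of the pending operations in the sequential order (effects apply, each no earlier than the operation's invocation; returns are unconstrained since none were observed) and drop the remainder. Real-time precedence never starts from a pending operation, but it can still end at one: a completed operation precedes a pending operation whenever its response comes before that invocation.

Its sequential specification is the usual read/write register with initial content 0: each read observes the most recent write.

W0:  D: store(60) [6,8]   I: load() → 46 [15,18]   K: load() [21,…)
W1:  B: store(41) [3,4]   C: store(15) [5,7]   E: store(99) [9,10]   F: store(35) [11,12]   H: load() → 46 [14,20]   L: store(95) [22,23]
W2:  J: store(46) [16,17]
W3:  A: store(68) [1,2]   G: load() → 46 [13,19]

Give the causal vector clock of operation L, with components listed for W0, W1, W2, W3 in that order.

(0, 6, 1, 0)

A (invocation 1): nothing precedes it; W3's component alone gives (0, 0, 0, 1)
J (invocation 16): nothing precedes it; W2's component alone gives (0, 0, 1, 0)
B (invocation 3): nothing precedes it; W1's component alone gives (0, 1, 0, 0)
D (invocation 6): nothing precedes it; W0's component alone gives (1, 0, 0, 0)
invoked at 5, C merges VC(B)=(0, 1, 0, 0) and bumps W1's slot → (0, 2, 0, 0)
invoked at 13, G merges VC(A)=(0, 0, 0, 1), VC(J)=(0, 0, 1, 0) and bumps W3's slot → (0, 0, 1, 2)
invoked at 9, E merges VC(C)=(0, 2, 0, 0) and bumps W1's slot → (0, 3, 0, 0)
invoked at 15, I merges VC(D)=(1, 0, 0, 0), VC(J)=(0, 0, 1, 0) and bumps W0's slot → (2, 0, 1, 0)
invoked at 11, F merges VC(E)=(0, 3, 0, 0) and bumps W1's slot → (0, 4, 0, 0)
invoked at 21, K merges VC(I)=(2, 0, 1, 0) and bumps W0's slot → (3, 0, 1, 0)
invoked at 14, H merges VC(F)=(0, 4, 0, 0), VC(J)=(0, 0, 1, 0) and bumps W1's slot → (0, 5, 1, 0)
invoked at 22, L merges VC(H)=(0, 5, 1, 0) and bumps W1's slot → (0, 6, 1, 0)
target: VC(L) = (0, 6, 1, 0)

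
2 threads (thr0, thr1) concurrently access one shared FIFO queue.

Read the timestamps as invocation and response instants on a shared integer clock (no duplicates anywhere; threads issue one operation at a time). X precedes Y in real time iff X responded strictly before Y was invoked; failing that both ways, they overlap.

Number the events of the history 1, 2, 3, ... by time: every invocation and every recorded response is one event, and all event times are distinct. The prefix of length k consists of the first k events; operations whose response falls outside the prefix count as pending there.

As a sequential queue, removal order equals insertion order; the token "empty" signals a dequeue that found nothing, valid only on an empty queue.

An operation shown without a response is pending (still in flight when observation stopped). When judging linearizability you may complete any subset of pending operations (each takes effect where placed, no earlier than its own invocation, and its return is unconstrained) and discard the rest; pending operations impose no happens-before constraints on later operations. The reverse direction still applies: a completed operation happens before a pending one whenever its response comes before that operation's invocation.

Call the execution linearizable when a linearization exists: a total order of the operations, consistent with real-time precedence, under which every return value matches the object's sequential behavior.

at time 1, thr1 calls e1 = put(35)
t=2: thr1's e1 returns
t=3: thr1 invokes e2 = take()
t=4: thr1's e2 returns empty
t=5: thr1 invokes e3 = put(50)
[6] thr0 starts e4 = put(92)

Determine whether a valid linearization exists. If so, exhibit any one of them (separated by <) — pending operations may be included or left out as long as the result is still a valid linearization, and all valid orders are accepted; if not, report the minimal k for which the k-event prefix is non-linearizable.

cut after 3 events: linearizable; cut after 4 events (e2 responds, time 4): not linearizable
exhaustive check: the 2 completed FIFO queue ops admit one real-time order; illegal
e.g. e1, e2: illegal at step 2, since e2 take() → empty cannot apply there

not linearizable — minimal violating prefix: 4 events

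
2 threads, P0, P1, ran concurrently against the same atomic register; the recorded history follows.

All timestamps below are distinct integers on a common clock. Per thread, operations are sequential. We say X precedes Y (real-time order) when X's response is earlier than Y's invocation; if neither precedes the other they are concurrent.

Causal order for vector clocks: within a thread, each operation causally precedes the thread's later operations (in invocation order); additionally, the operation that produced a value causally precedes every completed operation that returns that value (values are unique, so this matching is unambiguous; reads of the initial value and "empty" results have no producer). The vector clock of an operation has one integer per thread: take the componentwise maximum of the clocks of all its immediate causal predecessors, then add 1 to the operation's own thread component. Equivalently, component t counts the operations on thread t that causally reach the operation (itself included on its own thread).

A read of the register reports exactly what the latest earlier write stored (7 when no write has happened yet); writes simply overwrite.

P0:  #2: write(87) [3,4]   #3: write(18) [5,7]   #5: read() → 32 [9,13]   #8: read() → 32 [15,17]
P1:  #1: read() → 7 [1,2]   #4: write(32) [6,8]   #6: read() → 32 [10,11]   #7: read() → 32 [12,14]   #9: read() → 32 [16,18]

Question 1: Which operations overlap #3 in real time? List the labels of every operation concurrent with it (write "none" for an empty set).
#4

#3 runs from 5 to 7; window-overlapping ops are concurrent
#1 [1,2]: before
#2 [3,4]: before
#4 [6,8]: concurrent
#5 [9,13]: after
#6 [10,11]: after
#7 [12,14]: after
#8 [15,17]: after
#9 [16,18]: after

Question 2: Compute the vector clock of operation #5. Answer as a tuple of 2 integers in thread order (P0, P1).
(3, 2)

invoked at 1, #1 has no predecessors; its own P1 bump gives (0, 1)
invoked at 3, #2 has no predecessors; its own P0 bump gives (1, 0)
#4 (invocation 6): componentwise max over VC(#1)=(0, 1), +1 at P1, giving (0, 2)
#3 (invocation 5): componentwise max over VC(#2)=(1, 0), +1 at P0, giving (2, 0)
#6 (invocation 10): componentwise max over VC(#4)=(0, 2), +1 at P1, giving (0, 3)
#7 (invocation 12): componentwise max over VC(#4)=(0, 2), VC(#6)=(0, 3), +1 at P1, giving (0, 4)
#9 (invocation 16): componentwise max over VC(#4)=(0, 2), VC(#7)=(0, 4), +1 at P1, giving (0, 5)
#5 (invocation 9): componentwise max over VC(#3)=(2, 0), VC(#4)=(0, 2), +1 at P0, giving (3, 2)
#8 (invocation 15): componentwise max over VC(#4)=(0, 2), VC(#5)=(3, 2), +1 at P0, giving (4, 2)
target: VC(#5) = (3, 2)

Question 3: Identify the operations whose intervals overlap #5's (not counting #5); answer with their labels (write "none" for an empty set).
#6, #7

concurrent with #5 ([9,13]): every op whose interval crosses 9..13
#1 [1,2]: before
#2 [3,4]: before
#3 [5,7]: before
#4 [6,8]: before
#6 [10,11]: concurrent
#7 [12,14]: concurrent
#8 [15,17]: after
#9 [16,18]: after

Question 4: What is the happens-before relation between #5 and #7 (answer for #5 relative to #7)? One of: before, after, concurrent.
concurrent

#5 spans [9,13], #7 spans [12,14]
the intervals overlap in both directions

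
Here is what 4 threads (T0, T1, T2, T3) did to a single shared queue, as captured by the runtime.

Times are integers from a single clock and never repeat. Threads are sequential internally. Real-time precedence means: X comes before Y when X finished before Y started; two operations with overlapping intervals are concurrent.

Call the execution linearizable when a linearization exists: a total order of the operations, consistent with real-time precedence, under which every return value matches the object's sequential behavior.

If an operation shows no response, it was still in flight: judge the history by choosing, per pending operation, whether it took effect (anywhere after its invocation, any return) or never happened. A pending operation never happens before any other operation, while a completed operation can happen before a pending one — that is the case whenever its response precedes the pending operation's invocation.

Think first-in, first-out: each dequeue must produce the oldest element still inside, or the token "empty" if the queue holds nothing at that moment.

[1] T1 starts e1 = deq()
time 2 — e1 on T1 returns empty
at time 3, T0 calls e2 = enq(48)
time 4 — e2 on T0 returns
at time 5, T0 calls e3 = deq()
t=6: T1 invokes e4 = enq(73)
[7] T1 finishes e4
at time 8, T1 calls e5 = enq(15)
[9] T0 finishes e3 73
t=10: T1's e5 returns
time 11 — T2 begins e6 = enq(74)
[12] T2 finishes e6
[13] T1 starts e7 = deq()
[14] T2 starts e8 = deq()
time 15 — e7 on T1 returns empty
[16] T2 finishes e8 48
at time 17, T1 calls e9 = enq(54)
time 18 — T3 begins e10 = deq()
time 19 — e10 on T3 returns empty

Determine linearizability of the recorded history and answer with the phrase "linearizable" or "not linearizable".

cut after 8 events: linearizable; cut after 9 events (e3 responds, time 9): not linearizable
checked exhaustively: 2 real-time-consistent orders of 4 completed operations, zero legal queue replays
including or dropping the 1 pending operation (e5) in any combination fails
sample order e1, e2, e3, e4 (pending dropped) stalls at step 3 — e3 deq() → 73 has no legal effect
sample order e1, e2, e4, e3 (pending dropped) stalls at step 4 — e3 deq() → 73 has no legal effect

not linearizable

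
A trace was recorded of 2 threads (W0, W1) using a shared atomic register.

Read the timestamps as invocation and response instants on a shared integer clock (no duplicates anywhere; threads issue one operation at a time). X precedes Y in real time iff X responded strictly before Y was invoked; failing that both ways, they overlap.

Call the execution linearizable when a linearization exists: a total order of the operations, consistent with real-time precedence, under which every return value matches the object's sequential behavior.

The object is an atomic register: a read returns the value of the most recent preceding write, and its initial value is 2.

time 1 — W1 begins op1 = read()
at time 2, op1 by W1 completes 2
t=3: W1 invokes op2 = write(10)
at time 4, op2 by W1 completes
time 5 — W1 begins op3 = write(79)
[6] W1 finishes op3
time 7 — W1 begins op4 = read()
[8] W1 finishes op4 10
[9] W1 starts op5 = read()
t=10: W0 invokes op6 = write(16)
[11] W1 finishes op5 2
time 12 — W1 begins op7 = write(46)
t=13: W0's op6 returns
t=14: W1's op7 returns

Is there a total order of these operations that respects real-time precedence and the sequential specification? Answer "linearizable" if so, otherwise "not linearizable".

not linearizable

the violation lands at event 8, op4's response at time 8: events 1..7 linearize, events 1..8 do not
the sole real-time-consistent order of 4 completed operations fails the atomic register replay
take op1, op2, op3, op4: step 4 already fails, because op4 read() → 10 cannot occur there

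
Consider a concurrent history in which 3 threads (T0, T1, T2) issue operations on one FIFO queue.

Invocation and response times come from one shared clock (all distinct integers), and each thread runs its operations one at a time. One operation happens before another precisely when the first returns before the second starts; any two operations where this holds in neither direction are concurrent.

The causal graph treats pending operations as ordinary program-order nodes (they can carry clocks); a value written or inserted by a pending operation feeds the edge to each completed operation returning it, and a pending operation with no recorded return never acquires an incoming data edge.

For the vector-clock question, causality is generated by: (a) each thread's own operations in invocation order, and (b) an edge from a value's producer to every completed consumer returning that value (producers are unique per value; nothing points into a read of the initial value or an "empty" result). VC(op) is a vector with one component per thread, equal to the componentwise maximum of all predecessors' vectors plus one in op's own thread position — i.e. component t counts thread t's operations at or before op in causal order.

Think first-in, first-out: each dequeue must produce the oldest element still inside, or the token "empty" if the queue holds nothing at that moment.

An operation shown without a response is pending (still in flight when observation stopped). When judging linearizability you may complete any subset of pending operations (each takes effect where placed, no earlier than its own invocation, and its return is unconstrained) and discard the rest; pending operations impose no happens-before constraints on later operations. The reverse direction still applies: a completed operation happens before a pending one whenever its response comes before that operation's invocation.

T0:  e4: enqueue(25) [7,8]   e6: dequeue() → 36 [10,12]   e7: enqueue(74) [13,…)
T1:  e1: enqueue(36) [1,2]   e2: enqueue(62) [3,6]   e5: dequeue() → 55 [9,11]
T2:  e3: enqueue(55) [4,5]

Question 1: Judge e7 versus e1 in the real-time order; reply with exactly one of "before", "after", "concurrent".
e7 spans [13,…), e1 spans [1,2]
resp(e1)=2 < inv(e7)=13

after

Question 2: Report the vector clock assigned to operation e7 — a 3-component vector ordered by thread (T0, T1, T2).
invoked at 4, e3 has no predecessors; its own T2 bump gives (0, 0, 1)
invoked at 1, e1 has no predecessors; its own T1 bump gives (0, 1, 0)
invoked at 7, e4 has no predecessors; its own T0 bump gives (1, 0, 0)
e2 (invocation 3): componentwise max over VC(e1)=(0, 1, 0), +1 at T1, giving (0, 2, 0)
e6 (invocation 10): componentwise max over VC(e1)=(0, 1, 0), VC(e4)=(1, 0, 0), +1 at T0, giving (2, 1, 0)
e5 (invocation 9): componentwise max over VC(e2)=(0, 2, 0), VC(e3)=(0, 0, 1), +1 at T1, giving (0, 3, 1)
e7 (invocation 13): componentwise max over VC(e6)=(2, 1, 0), +1 at T0, giving (3, 1, 0)
target: VC(e7) = (3, 1, 0)

(3, 1, 0)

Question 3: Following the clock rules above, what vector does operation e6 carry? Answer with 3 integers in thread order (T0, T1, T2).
no predecessors for e3 (invoked 4): T2 increments from zero → (0, 0, 1)
no predecessors for e1 (invoked 1): T1 increments from zero → (0, 1, 0)
no predecessors for e4 (invoked 7): T0 increments from zero → (1, 0, 0)
merge at e2 (invoked 3): VC(e1)=(0, 1, 0), own-thread bump on T1 → (0, 2, 0)
merge at e6 (invoked 10): VC(e1)=(0, 1, 0), VC(e4)=(1, 0, 0), own-thread bump on T0 → (2, 1, 0)
merge at e5 (invoked 9): VC(e2)=(0, 2, 0), VC(e3)=(0, 0, 1), own-thread bump on T1 → (0, 3, 1)
merge at e7 (invoked 13): VC(e6)=(2, 1, 0), own-thread bump on T0 → (3, 1, 0)
target: VC(e6) = (2, 1, 0)

(2, 1, 0)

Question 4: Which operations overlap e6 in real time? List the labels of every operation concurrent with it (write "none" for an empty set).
e6 runs from 10 to 12; window-overlapping ops are concurrent
e1 [1,2]: before
e2 [3,6]: before
e3 [4,5]: before
e4 [7,8]: before
e5 [9,11]: concurrent
e7 [13,…): after

e5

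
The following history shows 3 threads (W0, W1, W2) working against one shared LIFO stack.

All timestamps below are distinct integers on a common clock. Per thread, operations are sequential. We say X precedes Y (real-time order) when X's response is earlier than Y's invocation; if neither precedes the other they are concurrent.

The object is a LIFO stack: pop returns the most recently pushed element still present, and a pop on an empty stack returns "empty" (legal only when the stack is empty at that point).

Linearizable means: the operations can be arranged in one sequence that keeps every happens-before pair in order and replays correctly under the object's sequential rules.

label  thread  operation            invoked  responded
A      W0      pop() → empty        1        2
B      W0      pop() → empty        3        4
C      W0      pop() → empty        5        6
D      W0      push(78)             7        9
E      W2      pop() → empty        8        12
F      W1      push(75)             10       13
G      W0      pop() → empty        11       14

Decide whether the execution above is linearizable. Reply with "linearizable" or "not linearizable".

already the first 14 events (up to G's response at time 14) admit no linearization; the first 13 still do
checked exhaustively: 8 real-time-consistent orders of 7 completed operations, zero legal LIFO stack replays
one such order, A, B, C, D, E, F, G, breaks at step 5 where E pop() → empty is illegal
one such order, A, B, C, D, E, G, F, breaks at step 5 where E pop() → empty is illegal

not linearizable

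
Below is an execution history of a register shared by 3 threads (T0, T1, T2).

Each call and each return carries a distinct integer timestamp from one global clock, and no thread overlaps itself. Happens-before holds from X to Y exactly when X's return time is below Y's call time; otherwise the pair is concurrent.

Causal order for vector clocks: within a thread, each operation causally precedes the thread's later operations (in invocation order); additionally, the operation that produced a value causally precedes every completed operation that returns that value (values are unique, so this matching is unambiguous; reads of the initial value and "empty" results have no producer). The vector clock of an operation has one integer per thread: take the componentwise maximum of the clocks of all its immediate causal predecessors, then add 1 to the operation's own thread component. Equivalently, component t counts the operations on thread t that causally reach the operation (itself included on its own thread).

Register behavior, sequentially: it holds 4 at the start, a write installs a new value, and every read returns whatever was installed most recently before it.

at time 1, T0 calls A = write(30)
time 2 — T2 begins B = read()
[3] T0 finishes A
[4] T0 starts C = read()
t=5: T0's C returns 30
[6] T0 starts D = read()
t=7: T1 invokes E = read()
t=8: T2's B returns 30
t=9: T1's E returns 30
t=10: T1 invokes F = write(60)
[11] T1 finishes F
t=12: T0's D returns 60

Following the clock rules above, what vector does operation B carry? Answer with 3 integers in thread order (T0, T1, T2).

no predecessors for A (invoked 1): T0 increments from zero → (1, 0, 0)
VC(B, invoked at 2): max of VC(A)=(1, 0, 0), then +1 on thread T2 → (1, 0, 1)
VC(E, invoked at 7): max of VC(A)=(1, 0, 0), then +1 on thread T1 → (1, 1, 0)
VC(C, invoked at 4): max of VC(A)=(1, 0, 0), then +1 on thread T0 → (2, 0, 0)
VC(F, invoked at 10): max of VC(E)=(1, 1, 0), then +1 on thread T1 → (1, 2, 0)
VC(D, invoked at 6): max of VC(C)=(2, 0, 0), VC(F)=(1, 2, 0), then +1 on thread T0 → (3, 2, 0)
target: VC(B) = (1, 0, 1)

(1, 0, 1)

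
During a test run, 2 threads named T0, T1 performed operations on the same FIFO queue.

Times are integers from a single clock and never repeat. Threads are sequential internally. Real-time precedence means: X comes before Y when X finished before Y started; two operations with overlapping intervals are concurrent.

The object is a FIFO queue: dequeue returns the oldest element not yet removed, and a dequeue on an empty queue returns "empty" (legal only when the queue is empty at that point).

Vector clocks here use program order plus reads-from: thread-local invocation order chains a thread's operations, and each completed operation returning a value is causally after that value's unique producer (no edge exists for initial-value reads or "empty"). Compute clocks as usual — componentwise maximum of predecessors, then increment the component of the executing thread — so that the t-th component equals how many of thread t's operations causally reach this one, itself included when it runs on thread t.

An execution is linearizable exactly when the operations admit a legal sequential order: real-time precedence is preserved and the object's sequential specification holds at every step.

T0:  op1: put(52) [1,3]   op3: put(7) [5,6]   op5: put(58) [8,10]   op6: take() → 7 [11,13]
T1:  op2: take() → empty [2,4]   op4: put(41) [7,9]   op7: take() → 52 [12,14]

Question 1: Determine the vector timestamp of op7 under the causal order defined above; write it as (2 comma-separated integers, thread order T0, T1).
root op op2, invoked 2: fresh clock plus T1's own tick → (0, 1)
root op op1, invoked 1: fresh clock plus T0's own tick → (1, 0)
from VC(op2)=(0, 1), op4 (invoked 7) maxes components and bumps T1 → (0, 2)
from VC(op1)=(1, 0), op3 (invoked 5) maxes components and bumps T0 → (2, 0)
from VC(op3)=(2, 0), op5 (invoked 8) maxes components and bumps T0 → (3, 0)
from VC(op1)=(1, 0), VC(op4)=(0, 2), op7 (invoked 12) maxes components and bumps T1 → (1, 3)
from VC(op3)=(2, 0), VC(op5)=(3, 0), op6 (invoked 11) maxes components and bumps T0 → (4, 0)
target: VC(op7) = (1, 3)

(1, 3)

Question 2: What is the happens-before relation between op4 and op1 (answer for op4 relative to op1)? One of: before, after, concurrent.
op4 spans [7,9], op1 spans [1,3]
resp(op1)=3 < inv(op4)=7

after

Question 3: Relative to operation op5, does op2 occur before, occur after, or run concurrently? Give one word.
op2 spans [2,4], op5 spans [8,10]
resp(op2)=4 < inv(op5)=8

before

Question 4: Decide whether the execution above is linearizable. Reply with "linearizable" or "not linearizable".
witness order: op2, op1, op3, op4, op5, op7, op6
after step 1 (op2 take() → empty): queue <>
after step 2 (op1 put(52)): queue <52>
after step 3 (op3 put(7)): queue <52,7>
after step 4 (op4 put(41)): queue <52,7,41>
after step 5 (op5 put(58)): queue <52,7,41,58>
after step 6 (op7 take() → 52): queue <7,41,58>
after step 7 (op6 take() → 7): queue <41,58>

linearizable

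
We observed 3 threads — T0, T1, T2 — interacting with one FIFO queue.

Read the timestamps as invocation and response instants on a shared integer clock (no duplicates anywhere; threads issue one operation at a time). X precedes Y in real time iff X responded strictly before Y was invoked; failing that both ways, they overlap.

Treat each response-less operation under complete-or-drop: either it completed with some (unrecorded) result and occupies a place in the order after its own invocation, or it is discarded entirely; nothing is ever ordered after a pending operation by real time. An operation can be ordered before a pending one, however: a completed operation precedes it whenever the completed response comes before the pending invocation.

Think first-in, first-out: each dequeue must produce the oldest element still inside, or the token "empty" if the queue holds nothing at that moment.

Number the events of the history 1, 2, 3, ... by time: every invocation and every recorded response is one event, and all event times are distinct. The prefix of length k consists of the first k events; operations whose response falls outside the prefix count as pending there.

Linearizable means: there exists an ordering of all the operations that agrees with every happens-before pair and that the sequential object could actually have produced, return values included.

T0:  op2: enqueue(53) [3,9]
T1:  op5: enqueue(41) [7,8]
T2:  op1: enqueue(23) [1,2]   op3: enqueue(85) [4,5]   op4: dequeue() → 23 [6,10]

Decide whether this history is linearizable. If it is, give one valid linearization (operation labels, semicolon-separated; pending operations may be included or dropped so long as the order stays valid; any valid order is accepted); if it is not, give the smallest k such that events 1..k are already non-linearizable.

after step 1 (op1 enqueue(23)): queue <23>
after step 2 (op2 enqueue(53)): queue <23,53>
after step 3 (op3 enqueue(85)): queue <23,53,85>
after step 4 (op4 dequeue() → 23): queue <53,85>
after step 5 (op5 enqueue(41)): queue <53,85,41>

linearizable — witness: op1; op2; op3; op4; op5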